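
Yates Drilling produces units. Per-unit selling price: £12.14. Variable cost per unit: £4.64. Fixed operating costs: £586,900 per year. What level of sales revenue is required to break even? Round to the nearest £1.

CM per unit = £12.14 − £4.64 = £7.50; CM ratio = £7.50 / £12.14 = 0.6178.
Break-even sales = FC ÷ CM ratio = £586,900 × £12.14 / £7.50 = £949,995.

£949,995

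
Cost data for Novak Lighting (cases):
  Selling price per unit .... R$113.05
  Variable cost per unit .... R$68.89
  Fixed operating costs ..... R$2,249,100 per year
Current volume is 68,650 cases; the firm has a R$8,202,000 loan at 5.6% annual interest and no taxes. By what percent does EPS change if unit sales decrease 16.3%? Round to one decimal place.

-152.9%

Contribution at this volume is 68,650 × R$44.16 = R$3,031,584.00.
Operating income = contribution − fixed costs = R$3,031,584.00 − R$2,249,100 = R$782,484.00.
After interest of R$459,312.00, pre-tax earnings = R$323,172.00.
DCL = total CM / (EBIT − I) = R$3,031,584.00 / R$323,172.00 = 9.3807.
%ΔEPS = DCL × %ΔSales = 9.3807 × -16.3% = -152.9%.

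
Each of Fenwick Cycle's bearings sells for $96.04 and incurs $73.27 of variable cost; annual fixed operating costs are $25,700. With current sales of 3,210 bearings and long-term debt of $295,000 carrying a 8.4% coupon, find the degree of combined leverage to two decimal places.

3.23

Total contribution margin = 3,210 × $22.77 = $73,091.70.
EBIT = $73,091.70 − $25,700 = $47,391.70. Interest = $24,780.00, so EBIT − I = $22,611.70.
Degree of total leverage = total CM / (EBIT − interest) = $73,091.70 / $22,611.70 = 3.2325.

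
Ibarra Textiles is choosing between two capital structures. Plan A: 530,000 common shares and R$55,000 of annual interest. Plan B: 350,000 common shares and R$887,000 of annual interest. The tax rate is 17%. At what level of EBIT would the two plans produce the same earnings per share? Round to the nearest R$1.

At indifference, (EBIT − 55,000)(1 − t)/530,000 = (EBIT − 887,000)(1 − t)/350,000.
The (1 − t) factor cancels: (EBIT − 55,000) × 350,000 = (EBIT − 887,000) × 530,000.
EBIT × (530,000 − 350,000) = 887,000 × 530,000 − 55,000 × 350,000 = 450,860,000,000, so EBIT = 450,860,000,000 ÷ 180,000 = 2,504,777.78.

R$2,504,778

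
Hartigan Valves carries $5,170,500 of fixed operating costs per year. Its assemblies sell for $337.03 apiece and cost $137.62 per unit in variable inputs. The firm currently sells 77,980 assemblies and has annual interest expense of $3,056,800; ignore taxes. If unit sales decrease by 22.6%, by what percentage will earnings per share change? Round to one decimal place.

-48.0%

Contribution at this volume is 77,980 × $199.41 = $15,549,991.80.
Subtracting fixed costs: EBIT = $15,549,991.80 − $5,170,500 = $10,379,491.80.
Interest = $3,056,800.00, so EBIT − I = $7,322,691.80.
Degree of combined leverage = contribution ÷ (EBIT − I) = $15,549,991.80 ÷ $7,322,691.80 = 2.1235.
EPS therefore changes by 2.1235 × (-22.6%) = -48.0%.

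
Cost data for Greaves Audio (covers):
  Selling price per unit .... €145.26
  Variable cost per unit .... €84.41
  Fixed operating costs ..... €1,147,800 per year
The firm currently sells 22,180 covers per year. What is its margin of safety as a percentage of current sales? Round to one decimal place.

Each unit contributes €145.26 − €84.41 = €60.85. Break-even units = €1,147,800 ÷ €60.85 = 18,862.78; break-even revenue = 18,862.78 × €145.26 = €2,740,007.03.
Current sales = 22,180 × €145.26 = €3,221,866.80.
Margin of safety = (€3,221,866.80 − €2,740,007.03) ÷ €3,221,866.80 = 15.0%.

15.0%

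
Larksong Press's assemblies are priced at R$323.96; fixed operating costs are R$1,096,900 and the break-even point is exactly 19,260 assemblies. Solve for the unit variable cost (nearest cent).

R$267.01

At break-even, FC = Q × (P − VC), so P − VC = R$1,096,900 ÷ 19,260 = R$56.9522.
Variable cost per unit = R$323.96 − R$56.9522 = R$267.01.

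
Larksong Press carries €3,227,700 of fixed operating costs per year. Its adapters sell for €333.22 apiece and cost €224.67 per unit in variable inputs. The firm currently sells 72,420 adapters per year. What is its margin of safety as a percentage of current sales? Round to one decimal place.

58.9%

Each unit contributes €333.22 − €224.67 = €108.55. Break-even units = €3,227,700 ÷ €108.55 = 29,734.68; break-even revenue = 29,734.68 × €333.22 = €9,908,191.56.
Current sales = 72,420 × €333.22 = €24,131,792.40.
Margin of safety = (€24,131,792.40 − €9,908,191.56) ÷ €24,131,792.40 = 58.9%.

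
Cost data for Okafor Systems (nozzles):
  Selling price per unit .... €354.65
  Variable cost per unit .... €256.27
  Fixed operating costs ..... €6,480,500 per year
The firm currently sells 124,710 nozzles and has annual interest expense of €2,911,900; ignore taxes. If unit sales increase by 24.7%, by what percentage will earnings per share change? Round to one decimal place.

+105.3%

Contribution at this volume is 124,710 × €98.38 = €12,268,969.80.
EBIT = €12,268,969.80 − €6,480,500 = €5,788,469.80.
Interest = €2,911,900.00, so EBIT − I = €2,876,569.80.
DCL = total CM / (EBIT − I) = €12,268,969.80 / €2,876,569.80 = 4.2651.
%ΔEPS = DCL × %ΔSales = 4.2651 × +24.7% = +105.3%.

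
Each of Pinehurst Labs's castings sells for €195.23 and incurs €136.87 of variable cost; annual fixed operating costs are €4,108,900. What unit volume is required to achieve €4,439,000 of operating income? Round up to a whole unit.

146,469 castings

Unit CM = price − variable cost = €195.23 − €136.87 = €58.36.
Required volume = (fixed costs + target profit) ÷ CM = (€4,108,900 + €4,439,000) ÷ €58.36 = 146,468.47, so 146,469 castings.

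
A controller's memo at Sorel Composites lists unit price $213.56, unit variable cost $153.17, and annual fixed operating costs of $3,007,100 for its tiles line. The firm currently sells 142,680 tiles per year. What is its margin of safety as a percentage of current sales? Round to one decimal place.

65.1%

Contribution margin per unit = $213.56 − $153.17 = $60.39. Break-even units = $3,007,100 ÷ $60.39 = 49,794.67; break-even revenue = 49,794.67 × $213.56 = $10,634,149.30.
Actual sales revenue = 142,680 × $213.56 = $30,470,740.80.
Margin of safety = ($30,470,740.80 − $10,634,149.30) ÷ $30,470,740.80 = 65.1%.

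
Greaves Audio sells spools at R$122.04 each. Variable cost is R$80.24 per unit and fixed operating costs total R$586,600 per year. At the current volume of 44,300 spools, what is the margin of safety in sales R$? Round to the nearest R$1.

R$3,693,725

Contribution margin per unit = R$122.04 − R$80.24 = R$41.80. Break-even units = R$586,600 ÷ R$41.80 = 14,033.49; break-even revenue = 14,033.49 × R$122.04 = R$1,712,647.46.
Current sales = 44,300 × R$122.04 = R$5,406,372.00.
Margin of safety = R$5,406,372.00 − R$1,712,647.46 = R$3,693,725.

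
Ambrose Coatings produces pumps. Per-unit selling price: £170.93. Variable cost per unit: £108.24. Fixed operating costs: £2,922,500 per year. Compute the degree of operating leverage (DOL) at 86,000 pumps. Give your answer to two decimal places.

2.18

Total contribution margin = 86,000 × £62.69 = £5,391,340.00.
Subtracting fixed costs: EBIT = £5,391,340.00 − £2,922,500 = £2,468,840.00.
Degree of operating leverage = £5,391,340.00 / £2,468,840.00 = 2.1838.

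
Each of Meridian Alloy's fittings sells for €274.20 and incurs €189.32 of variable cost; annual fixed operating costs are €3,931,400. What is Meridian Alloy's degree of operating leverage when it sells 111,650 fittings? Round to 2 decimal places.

1.71

Total contribution margin = 111,650 × €84.88 = €9,476,852.00.
Subtracting fixed costs: EBIT = €9,476,852.00 − €3,931,400 = €5,545,452.00.
Degree of operating leverage = €9,476,852.00 / €5,545,452.00 = 1.7089.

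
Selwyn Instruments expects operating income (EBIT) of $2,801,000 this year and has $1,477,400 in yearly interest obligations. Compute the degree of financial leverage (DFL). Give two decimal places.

2.12

Interest = $1,477,400.00.
DFL = EBIT ÷ (EBIT − I) = $2,801,000 ÷ ($2,801,000 − $1,477,400.00) = $2,801,000 ÷ $1,323,600.00 = 2.1162.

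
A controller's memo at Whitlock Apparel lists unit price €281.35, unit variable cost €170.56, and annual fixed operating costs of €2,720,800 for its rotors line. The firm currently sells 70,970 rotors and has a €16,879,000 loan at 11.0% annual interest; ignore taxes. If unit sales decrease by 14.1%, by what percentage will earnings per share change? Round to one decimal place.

Contribution at this volume is 70,970 × €110.79 = €7,862,766.30.
Operating income = contribution − fixed costs = €7,862,766.30 − €2,720,800 = €5,141,966.30.
After interest of €1,856,690.00, pre-tax earnings = €3,285,276.30.
DCL = total CM / (EBIT − I) = €7,862,766.30 / €3,285,276.30 = 2.3933.
EPS therefore changes by 2.3933 × (-14.1%) = -33.7%.

-33.7%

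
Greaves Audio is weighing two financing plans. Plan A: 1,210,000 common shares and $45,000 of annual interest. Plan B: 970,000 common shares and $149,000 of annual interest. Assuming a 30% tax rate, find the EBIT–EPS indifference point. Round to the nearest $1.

Set EPS_A = EPS_B: (EBIT − $45,000)(1 − 0.30) ÷ 1,210,000 = (EBIT − $149,000)(1 − 0.30) ÷ 970,000.
Cancelling (1 − t) and cross-multiplying: 970,000·(EBIT − 45,000) = 1,210,000·(EBIT − 149,000).
EBIT × (1,210,000 − 970,000) = 149,000 × 1,210,000 − 45,000 × 970,000 = 136,640,000,000, so EBIT = 136,640,000,000 ÷ 240,000 = 569,333.33.

$569,333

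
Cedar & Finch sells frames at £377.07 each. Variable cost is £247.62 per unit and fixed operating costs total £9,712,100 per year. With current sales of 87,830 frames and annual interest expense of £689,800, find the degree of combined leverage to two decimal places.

11.75

At 87,830 units, contribution = 87,830 × £129.45 = £11,369,593.50.
EBIT = £11,369,593.50 − £9,712,100 = £1,657,493.50. Interest = £689,800.00, so EBIT − I = £967,693.50.
DCL = contribution ÷ (EBIT − I) = £11,369,593.50 ÷ £967,693.50 = 11.7492.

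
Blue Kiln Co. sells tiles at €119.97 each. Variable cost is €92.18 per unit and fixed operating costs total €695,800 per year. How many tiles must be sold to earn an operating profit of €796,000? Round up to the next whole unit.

53,682 tiles

Each unit contributes €119.97 − €92.18 = €27.79.
Units = (FC + target) / CM = (€695,800 + €796,000) / €27.79 = 53,681.18, so 53,682 tiles.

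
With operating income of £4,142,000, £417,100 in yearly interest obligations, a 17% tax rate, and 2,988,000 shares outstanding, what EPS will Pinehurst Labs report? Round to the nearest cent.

Pre-tax income = £4,142,000 − £417,100.00 = £3,724,900.00.
After tax at 17%: net income = £3,724,900.00 × 0.83 = £3,091,667.00.
Per share: £3,091,667.00 / 2,988,000 shares = £1.03.

£1.03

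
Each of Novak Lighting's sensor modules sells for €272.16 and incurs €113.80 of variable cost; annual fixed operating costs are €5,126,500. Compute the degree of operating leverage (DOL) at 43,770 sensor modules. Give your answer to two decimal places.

3.84

Contribution at this volume is 43,770 × €158.36 = €6,931,417.20.
EBIT = €6,931,417.20 − €5,126,500 = €1,804,917.20.
Degree of operating leverage = €6,931,417.20 / €1,804,917.20 = 3.8403.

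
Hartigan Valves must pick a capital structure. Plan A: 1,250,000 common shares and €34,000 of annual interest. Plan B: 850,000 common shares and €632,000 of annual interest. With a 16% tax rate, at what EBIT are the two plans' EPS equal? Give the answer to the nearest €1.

€1,902,750

Set EPS_A = EPS_B: (EBIT − €34,000)(1 − 0.16) ÷ 1,250,000 = (EBIT − €632,000)(1 − 0.16) ÷ 850,000.
The (1 − t) factor cancels: (EBIT − 34,000) × 850,000 = (EBIT − 632,000) × 1,250,000.
EBIT × (1,250,000 − 850,000) = 632,000 × 1,250,000 − 34,000 × 850,000 = 761,100,000,000, so EBIT = 761,100,000,000 ÷ 400,000 = 1,902,750.00.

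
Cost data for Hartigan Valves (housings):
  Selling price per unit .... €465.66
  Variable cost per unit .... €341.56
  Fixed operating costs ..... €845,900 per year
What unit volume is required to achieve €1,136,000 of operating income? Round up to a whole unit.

Each unit contributes €465.66 − €341.56 = €124.10.
Need Q such that Q × €124.10 − €845,900 = €1,136,000, i.e. Q = €1,981,900 / €124.10 = 15,970.19 → 15,971.

15,971 housings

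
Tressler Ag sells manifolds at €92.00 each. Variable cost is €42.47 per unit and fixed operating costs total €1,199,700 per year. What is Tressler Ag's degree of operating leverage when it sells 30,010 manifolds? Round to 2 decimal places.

At 30,010 units, contribution = 30,010 × €49.53 = €1,486,395.30.
EBIT = €1,486,395.30 − €1,199,700 = €286,695.30.
Degree of operating leverage = €1,486,395.30 / €286,695.30 = 5.1846.

5.18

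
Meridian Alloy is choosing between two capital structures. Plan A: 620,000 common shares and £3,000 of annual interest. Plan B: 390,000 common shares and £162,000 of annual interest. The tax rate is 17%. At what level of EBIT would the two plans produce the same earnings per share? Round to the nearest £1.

£431,609

At indifference, (EBIT − 3,000)(1 − t)/620,000 = (EBIT − 162,000)(1 − t)/390,000.
Cancelling (1 − t) and cross-multiplying: 390,000·(EBIT − 3,000) = 620,000·(EBIT − 162,000).
EBIT × (620,000 − 390,000) = 162,000 × 620,000 − 3,000 × 390,000 = 99,270,000,000, so EBIT = 99,270,000,000 ÷ 230,000 = 431,608.70.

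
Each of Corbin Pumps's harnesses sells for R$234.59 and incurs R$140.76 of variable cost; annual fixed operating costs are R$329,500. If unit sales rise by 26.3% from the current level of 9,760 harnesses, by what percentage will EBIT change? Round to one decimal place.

Total contribution margin = 9,760 × R$93.83 = R$915,780.80.
Operating income = contribution − fixed costs = R$915,780.80 − R$329,500 = R$586,280.80.
Degree of operating leverage = R$915,780.80 / R$586,280.80 = 1.5620.
So EBIT moves 1.5620 × (+26.3%) = +41.1%.

+41.1%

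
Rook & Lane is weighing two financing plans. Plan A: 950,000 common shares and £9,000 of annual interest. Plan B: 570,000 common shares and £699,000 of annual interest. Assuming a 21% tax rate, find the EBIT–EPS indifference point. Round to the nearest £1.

£1,734,000

Set EPS_A = EPS_B: (EBIT − £9,000)(1 − 0.21) ÷ 950,000 = (EBIT − £699,000)(1 − 0.21) ÷ 570,000.
Cancelling (1 − t) and cross-multiplying: 570,000·(EBIT − 9,000) = 950,000·(EBIT − 699,000).
Solving, EBIT = (699,000·950,000 − 9,000·570,000) / (950,000 − 570,000) = 658,920,000,000 / 380,000 = 1,734,000.00.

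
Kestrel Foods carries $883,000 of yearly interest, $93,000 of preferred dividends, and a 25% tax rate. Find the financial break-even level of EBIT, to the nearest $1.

$1,007,000

Grossing the preferred dividend up to pre-tax terms: $93,000 / (1 − 0.25) = $124,000.00.
EPS = 0 when EBIT covers interest plus the pre-tax preferred burden: $883,000 + $124,000.00 = $1,007,000.00.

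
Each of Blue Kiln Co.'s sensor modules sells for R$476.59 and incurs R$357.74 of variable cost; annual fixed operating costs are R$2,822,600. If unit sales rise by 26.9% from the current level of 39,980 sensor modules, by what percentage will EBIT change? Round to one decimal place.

At 39,980 units, contribution = 39,980 × R$118.85 = R$4,751,623.00.
Subtracting fixed costs: EBIT = R$4,751,623.00 − R$2,822,600 = R$1,929,023.00.
DOL = contribution ÷ EBIT = R$4,751,623.00 ÷ R$1,929,023.00 = 2.4632.
So EBIT moves 2.4632 × (+26.9%) = +66.3%.

+66.3%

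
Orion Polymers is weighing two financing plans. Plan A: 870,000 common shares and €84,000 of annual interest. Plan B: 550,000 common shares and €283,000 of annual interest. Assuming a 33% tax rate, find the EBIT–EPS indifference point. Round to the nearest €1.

At indifference, (EBIT − 84,000)(1 − t)/870,000 = (EBIT − 283,000)(1 − t)/550,000.
Cancelling (1 − t) and cross-multiplying: 550,000·(EBIT − 84,000) = 870,000·(EBIT − 283,000).
EBIT × (870,000 − 550,000) = 283,000 × 870,000 − 84,000 × 550,000 = 200,010,000,000, so EBIT = 200,010,000,000 ÷ 320,000 = 625,031.25.

€625,031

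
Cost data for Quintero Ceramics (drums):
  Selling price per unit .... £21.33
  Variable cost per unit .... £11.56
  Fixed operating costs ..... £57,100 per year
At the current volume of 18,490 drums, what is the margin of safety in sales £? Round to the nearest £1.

£269,730

Unit CM = price − variable cost = £21.33 − £11.56 = £9.77. Break-even units = £57,100 ÷ £9.77 = 5,844.42; break-even revenue = 5,844.42 × £21.33 = £124,661.51.
Actual sales revenue = 18,490 × £21.33 = £394,391.70.
Margin of safety = £394,391.70 − £124,661.51 = £269,730.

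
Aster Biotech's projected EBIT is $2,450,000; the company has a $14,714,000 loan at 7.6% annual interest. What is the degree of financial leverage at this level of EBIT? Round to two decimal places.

1.84

Interest = $1,118,264.00.
Degree of financial leverage = EBIT / (EBIT − interest) = $2,450,000 / $1,331,736.00 = 1.8397.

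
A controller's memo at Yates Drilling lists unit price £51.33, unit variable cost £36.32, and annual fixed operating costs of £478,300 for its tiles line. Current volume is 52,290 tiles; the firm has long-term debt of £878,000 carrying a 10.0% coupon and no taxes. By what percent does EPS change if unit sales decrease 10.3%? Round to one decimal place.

Total contribution margin = 52,290 × £15.01 = £784,872.90.
EBIT = £784,872.90 − £478,300 = £306,572.90.
Interest = £87,800.00, so EBIT − I = £218,772.90.
DCL = total CM / (EBIT − I) = £784,872.90 / £218,772.90 = 3.5876.
EPS therefore changes by 3.5876 × (-10.3%) = -37.0%.

-37.0%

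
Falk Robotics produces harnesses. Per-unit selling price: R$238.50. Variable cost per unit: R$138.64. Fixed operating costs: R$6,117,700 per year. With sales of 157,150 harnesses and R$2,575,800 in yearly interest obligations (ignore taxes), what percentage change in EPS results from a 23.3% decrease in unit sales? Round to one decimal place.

-52.2%

At 157,150 units, contribution = 157,150 × R$99.86 = R$15,692,999.00.
Operating income = contribution − fixed costs = R$15,692,999.00 − R$6,117,700 = R$9,575,299.00.
After interest of R$2,575,800.00, pre-tax earnings = R$6,999,499.00.
Degree of combined leverage = contribution ÷ (EBIT − I) = R$15,692,999.00 ÷ R$6,999,499.00 = 2.2420.
%ΔEPS = DCL × %ΔSales = 2.2420 × -23.3% = -52.2%.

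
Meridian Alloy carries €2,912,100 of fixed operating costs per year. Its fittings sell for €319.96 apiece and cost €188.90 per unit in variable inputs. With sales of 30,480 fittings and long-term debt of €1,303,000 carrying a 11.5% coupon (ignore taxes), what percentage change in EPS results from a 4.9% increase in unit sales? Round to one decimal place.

+21.0%

At 30,480 units, contribution = 30,480 × €131.06 = €3,994,708.80.
Subtracting fixed costs: EBIT = €3,994,708.80 − €2,912,100 = €1,082,608.80.
Interest = €149,845.00, so EBIT − I = €932,763.80.
Degree of combined leverage = contribution ÷ (EBIT − I) = €3,994,708.80 ÷ €932,763.80 = 4.2827.
%ΔEPS = DCL × %ΔSales = 4.2827 × +4.9% = +21.0%.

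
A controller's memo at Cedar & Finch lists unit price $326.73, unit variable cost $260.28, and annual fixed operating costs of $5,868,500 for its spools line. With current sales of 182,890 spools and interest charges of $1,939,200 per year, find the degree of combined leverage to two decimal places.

Total contribution margin = 182,890 × $66.45 = $12,153,040.50.
Subtracting fixed costs: EBIT = $12,153,040.50 − $5,868,500 = $6,284,540.50. Interest = $1,939,200.00.
DOL = $12,153,040.50 ÷ $6,284,540.50 = 1.9338; DFL = $6,284,540.50 ÷ $4,345,340.50 = 1.4463.
Combined leverage = 1.9338 × 1.4463 = 2.7969.

2.80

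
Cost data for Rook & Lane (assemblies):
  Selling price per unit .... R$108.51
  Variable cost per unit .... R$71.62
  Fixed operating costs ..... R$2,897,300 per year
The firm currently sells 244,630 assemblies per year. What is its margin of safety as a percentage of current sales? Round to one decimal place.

Each unit contributes R$108.51 − R$71.62 = R$36.89. Break-even units = R$2,897,300 ÷ R$36.89 = 78,538.90; break-even revenue = 78,538.90 × R$108.51 = R$8,522,255.98.
Actual sales revenue = 244,630 × R$108.51 = R$26,544,801.30.
Margin of safety = (R$26,544,801.30 − R$8,522,255.98) ÷ R$26,544,801.30 = 67.9%.

67.9%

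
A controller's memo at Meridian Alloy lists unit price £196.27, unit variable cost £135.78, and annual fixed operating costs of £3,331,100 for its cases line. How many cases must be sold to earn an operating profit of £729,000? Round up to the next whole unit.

67,121 cases

Contribution margin per unit = £196.27 − £135.78 = £60.49.
Need Q such that Q × £60.49 − £3,331,100 = £729,000, i.e. Q = £4,060,100 / £60.49 = 67,120.19 → 67,121.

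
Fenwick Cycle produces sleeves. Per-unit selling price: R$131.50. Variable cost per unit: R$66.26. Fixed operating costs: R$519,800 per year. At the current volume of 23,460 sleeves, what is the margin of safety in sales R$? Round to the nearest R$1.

R$2,037,263

Unit CM = price − variable cost = R$131.50 − R$66.26 = R$65.24. Break-even units = R$519,800 ÷ R$65.24 = 7,967.50; break-even revenue = 7,967.50 × R$131.50 = R$1,047,726.85.
Current sales = 23,460 × R$131.50 = R$3,084,990.00.
Margin of safety = R$3,084,990.00 − R$1,047,726.85 = R$2,037,263.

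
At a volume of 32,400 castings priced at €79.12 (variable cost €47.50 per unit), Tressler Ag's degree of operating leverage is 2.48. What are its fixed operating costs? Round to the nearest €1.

€611,388

Contribution at this volume is 32,400 × €31.62 = €1,024,488.00.
Since DOL = CM ÷ EBIT, EBIT = €1,024,488.00 ÷ 2.48 = €413,100.00.
And FC = contribution − EBIT = €1,024,488.00 − €413,100.00 = €611,388.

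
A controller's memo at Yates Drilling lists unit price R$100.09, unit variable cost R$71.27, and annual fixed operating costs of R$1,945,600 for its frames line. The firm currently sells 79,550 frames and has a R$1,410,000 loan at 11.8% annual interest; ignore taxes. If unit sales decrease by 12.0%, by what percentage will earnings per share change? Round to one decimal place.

-152.3%

Total contribution margin = 79,550 × R$28.82 = R$2,292,631.00.
EBIT = R$2,292,631.00 − R$1,945,600 = R$347,031.00.
Interest = R$166,380.00, so EBIT − I = R$180,651.00.
Degree of combined leverage = contribution ÷ (EBIT − I) = R$2,292,631.00 ÷ R$180,651.00 = 12.6909.
%ΔEPS = DCL × %ΔSales = 12.6909 × -12.0% = -152.3%.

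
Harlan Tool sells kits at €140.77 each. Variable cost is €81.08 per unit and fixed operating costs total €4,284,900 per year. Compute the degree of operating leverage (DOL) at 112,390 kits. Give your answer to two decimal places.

2.77

Contribution at this volume is 112,390 × €59.69 = €6,708,559.10.
EBIT = €6,708,559.10 − €4,284,900 = €2,423,659.10.
DOL = contribution ÷ EBIT = €6,708,559.10 ÷ €2,423,659.10 = 2.7679.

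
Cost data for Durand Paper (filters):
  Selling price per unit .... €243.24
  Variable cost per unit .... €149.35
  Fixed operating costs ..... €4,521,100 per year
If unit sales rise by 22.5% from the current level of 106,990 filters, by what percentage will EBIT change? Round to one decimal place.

Total contribution margin = 106,990 × €93.89 = €10,045,291.10.
Subtracting fixed costs: EBIT = €10,045,291.10 − €4,521,100 = €5,524,191.10.
DOL = contribution ÷ EBIT = €10,045,291.10 ÷ €5,524,191.10 = 1.8184.
So EBIT moves 1.8184 × (+22.5%) = +40.9%.

+40.9%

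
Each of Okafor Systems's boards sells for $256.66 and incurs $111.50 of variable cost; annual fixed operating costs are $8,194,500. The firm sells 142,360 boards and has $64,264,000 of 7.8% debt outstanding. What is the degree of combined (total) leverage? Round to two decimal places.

Contribution at this volume is 142,360 × $145.16 = $20,664,977.60.
Subtracting fixed costs: EBIT = $20,664,977.60 − $8,194,500 = $12,470,477.60. Interest = $5,012,592.00, so EBIT − I = $7,457,885.60.
DCL = contribution ÷ (EBIT − I) = $20,664,977.60 ÷ $7,457,885.60 = 2.7709.

2.77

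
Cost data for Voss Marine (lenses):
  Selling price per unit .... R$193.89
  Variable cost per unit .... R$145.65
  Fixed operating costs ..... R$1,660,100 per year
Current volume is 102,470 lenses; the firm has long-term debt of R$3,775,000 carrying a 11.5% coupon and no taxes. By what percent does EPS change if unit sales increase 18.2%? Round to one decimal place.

+31.6%

Contribution at this volume is 102,470 × R$48.24 = R$4,943,152.80.
Subtracting fixed costs: EBIT = R$4,943,152.80 − R$1,660,100 = R$3,283,052.80.
Interest = R$434,125.00, so EBIT − I = R$2,848,927.80.
DCL = total CM / (EBIT − I) = R$4,943,152.80 / R$2,848,927.80 = 1.7351.
EPS therefore changes by 1.7351 × (+18.2%) = +31.6%.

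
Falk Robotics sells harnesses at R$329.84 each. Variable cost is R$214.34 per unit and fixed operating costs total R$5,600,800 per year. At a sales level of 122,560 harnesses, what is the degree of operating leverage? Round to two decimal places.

Total contribution margin = 122,560 × R$115.50 = R$14,155,680.00.
Subtracting fixed costs: EBIT = R$14,155,680.00 − R$5,600,800 = R$8,554,880.00.
Degree of operating leverage = R$14,155,680.00 / R$8,554,880.00 = 1.6547.

1.65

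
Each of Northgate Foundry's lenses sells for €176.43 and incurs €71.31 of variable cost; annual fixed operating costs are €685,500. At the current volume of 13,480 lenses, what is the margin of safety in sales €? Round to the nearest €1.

Each unit contributes €176.43 − €71.31 = €105.12. Break-even units = €685,500 ÷ €105.12 = 6,521.12; break-even revenue = 6,521.12 × €176.43 = €1,150,520.98.
Actual sales revenue = 13,480 × €176.43 = €2,378,276.40.
Margin of safety = €2,378,276.40 − €1,150,520.98 = €1,227,755.

€1,227,755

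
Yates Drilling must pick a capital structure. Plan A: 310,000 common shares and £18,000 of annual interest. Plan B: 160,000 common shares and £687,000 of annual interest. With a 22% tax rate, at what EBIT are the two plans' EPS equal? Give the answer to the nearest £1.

£1,400,600

Set EPS_A = EPS_B: (EBIT − £18,000)(1 − 0.22) ÷ 310,000 = (EBIT − £687,000)(1 − 0.22) ÷ 160,000.
Cancelling (1 − t) and cross-multiplying: 160,000·(EBIT − 18,000) = 310,000·(EBIT − 687,000).
EBIT × (310,000 − 160,000) = 687,000 × 310,000 − 18,000 × 160,000 = 210,090,000,000, so EBIT = 210,090,000,000 ÷ 150,000 = 1,400,600.00.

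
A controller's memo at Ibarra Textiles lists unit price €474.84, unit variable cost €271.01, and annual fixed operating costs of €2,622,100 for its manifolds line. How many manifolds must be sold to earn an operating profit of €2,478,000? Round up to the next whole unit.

25,022 manifolds

Unit CM = price − variable cost = €474.84 − €271.01 = €203.83.
Need Q such that Q × €203.83 − €2,622,100 = €2,478,000, i.e. Q = €5,100,100 / €203.83 = 25,021.34 → 25,022.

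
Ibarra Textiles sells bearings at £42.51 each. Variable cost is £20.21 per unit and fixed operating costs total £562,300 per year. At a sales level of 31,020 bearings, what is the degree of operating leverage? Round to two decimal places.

Contribution at this volume is 31,020 × £22.30 = £691,746.00.
Subtracting fixed costs: EBIT = £691,746.00 − £562,300 = £129,446.00.
DOL = contribution ÷ EBIT = £691,746.00 ÷ £129,446.00 = 5.3439.

5.34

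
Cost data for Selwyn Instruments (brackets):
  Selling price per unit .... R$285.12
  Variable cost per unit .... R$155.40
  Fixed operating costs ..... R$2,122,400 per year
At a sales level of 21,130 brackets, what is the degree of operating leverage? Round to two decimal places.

At 21,130 units, contribution = 21,130 × R$129.72 = R$2,740,983.60.
EBIT = R$2,740,983.60 − R$2,122,400 = R$618,583.60.
DOL = contribution ÷ EBIT = R$2,740,983.60 ÷ R$618,583.60 = 4.4311.

4.43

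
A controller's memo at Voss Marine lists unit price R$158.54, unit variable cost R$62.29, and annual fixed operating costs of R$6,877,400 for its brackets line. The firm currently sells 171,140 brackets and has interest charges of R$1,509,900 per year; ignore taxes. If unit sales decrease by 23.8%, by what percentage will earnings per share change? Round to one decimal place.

Total contribution margin = 171,140 × R$96.25 = R$16,472,225.00.
Operating income = contribution − fixed costs = R$16,472,225.00 − R$6,877,400 = R$9,594,825.00.
Interest = R$1,509,900.00, so EBIT − I = R$8,084,925.00.
Degree of combined leverage = contribution ÷ (EBIT − I) = R$16,472,225.00 ÷ R$8,084,925.00 = 2.0374.
%ΔEPS = DCL × %ΔSales = 2.0374 × -23.8% = -48.5%.

-48.5%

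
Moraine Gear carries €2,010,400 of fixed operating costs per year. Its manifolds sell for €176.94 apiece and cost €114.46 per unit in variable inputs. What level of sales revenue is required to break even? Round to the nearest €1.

CM per unit = €176.94 − €114.46 = €62.48; CM ratio = €62.48 / €176.94 = 0.3531.
Break-even sales = FC ÷ CM ratio = €2,010,400 × €176.94 / €62.48 = €5,693,345.

€5,693,345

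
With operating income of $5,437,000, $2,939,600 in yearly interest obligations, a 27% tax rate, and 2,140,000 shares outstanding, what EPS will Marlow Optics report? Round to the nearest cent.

Interest = $2,939,600.00, so EBT = $5,437,000 − $2,939,600.00 = $2,497,400.00.
After tax at 27%: net income = $2,497,400.00 × 0.73 = $1,823,102.00.
Per share: $1,823,102.00 / 2,140,000 shares = $0.85.

$0.85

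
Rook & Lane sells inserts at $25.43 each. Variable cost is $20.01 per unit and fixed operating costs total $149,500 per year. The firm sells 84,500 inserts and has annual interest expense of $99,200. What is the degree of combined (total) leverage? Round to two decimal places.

Total contribution margin = 84,500 × $5.42 = $457,990.00.
Operating income = contribution − fixed costs = $457,990.00 − $149,500 = $308,490.00. Interest = $99,200.00.
DOL = $457,990.00 ÷ $308,490.00 = 1.4846; DFL = $308,490.00 ÷ $209,290.00 = 1.4740.
Combined leverage = 1.4846 × 1.4740 = 2.1883.

2.19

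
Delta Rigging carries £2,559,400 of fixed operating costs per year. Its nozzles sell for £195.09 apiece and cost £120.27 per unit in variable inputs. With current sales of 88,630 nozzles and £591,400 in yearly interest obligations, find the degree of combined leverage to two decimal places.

1.91

Contribution at this volume is 88,630 × £74.82 = £6,631,296.60.
Subtracting fixed costs: EBIT = £6,631,296.60 − £2,559,400 = £4,071,896.60. Interest = £591,400.00.
DOL = £6,631,296.60 ÷ £4,071,896.60 = 1.6286; DFL = £4,071,896.60 ÷ £3,480,496.60 = 1.1699.
Combined leverage = 1.6286 × 1.1699 = 1.9053.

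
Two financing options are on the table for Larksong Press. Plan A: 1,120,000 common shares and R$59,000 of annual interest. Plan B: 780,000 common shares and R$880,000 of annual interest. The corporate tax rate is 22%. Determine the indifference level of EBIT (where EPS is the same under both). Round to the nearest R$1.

R$2,763,471

Set EPS_A = EPS_B: (EBIT − R$59,000)(1 − 0.22) ÷ 1,120,000 = (EBIT − R$880,000)(1 − 0.22) ÷ 780,000.
The (1 − t) factor cancels: (EBIT − 59,000) × 780,000 = (EBIT − 880,000) × 1,120,000.
EBIT × (1,120,000 − 780,000) = 880,000 × 1,120,000 − 59,000 × 780,000 = 939,580,000,000, so EBIT = 939,580,000,000 ÷ 340,000 = 2,763,470.59.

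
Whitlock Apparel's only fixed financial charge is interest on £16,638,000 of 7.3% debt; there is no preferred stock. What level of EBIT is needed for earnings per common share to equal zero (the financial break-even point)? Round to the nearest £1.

Annual interest = 7.3% × £16,638,000 = £1,214,574.00.
With no preferred dividends, EPS = 0 when EBIT exactly covers interest, so the financial break-even EBIT is £1,214,574.00.

£1,214,574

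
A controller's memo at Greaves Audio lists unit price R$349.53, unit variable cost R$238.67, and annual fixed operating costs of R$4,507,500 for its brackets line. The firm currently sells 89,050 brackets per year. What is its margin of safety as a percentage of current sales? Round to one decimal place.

54.3%

Each unit contributes R$349.53 − R$238.67 = R$110.86. Break-even units = R$4,507,500 ÷ R$110.86 = 40,659.39; break-even revenue = 40,659.39 × R$349.53 = R$14,211,676.66.
Actual sales revenue = 89,050 × R$349.53 = R$31,125,646.50.
Margin of safety = (R$31,125,646.50 − R$14,211,676.66) ÷ R$31,125,646.50 = 54.3%.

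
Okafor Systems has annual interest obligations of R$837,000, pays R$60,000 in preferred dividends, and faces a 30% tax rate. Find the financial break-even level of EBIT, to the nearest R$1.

R$922,714

Grossing the preferred dividend up to pre-tax terms: R$60,000 / (1 − 0.30) = R$85,714.29.
Financial break-even EBIT = interest + D_p ÷ (1 − t) = R$837,000 + R$85,714.29 = R$922,714.29.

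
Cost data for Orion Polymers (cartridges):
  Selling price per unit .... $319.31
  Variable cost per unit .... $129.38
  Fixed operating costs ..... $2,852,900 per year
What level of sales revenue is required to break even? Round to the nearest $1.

Contribution margin per unit = $319.31 − $129.38 = $189.93, a CM ratio of $189.93 ÷ $319.31 = 0.5948.
Break-even revenue = fixed costs × price ÷ CM = $2,852,900 × $319.31 ÷ $189.93 = $4,796,291.

$4,796,291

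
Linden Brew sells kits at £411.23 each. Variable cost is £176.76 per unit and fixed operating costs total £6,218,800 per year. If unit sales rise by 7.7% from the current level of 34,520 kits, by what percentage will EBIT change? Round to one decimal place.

Total contribution margin = 34,520 × £234.47 = £8,093,904.40.
Operating income = contribution − fixed costs = £8,093,904.40 − £6,218,800 = £1,875,104.40.
DOL = contribution ÷ EBIT = £8,093,904.40 ÷ £1,875,104.40 = 4.3165.
Operating income changes by 4.3165 × +7.7% = +33.2%.

+33.2%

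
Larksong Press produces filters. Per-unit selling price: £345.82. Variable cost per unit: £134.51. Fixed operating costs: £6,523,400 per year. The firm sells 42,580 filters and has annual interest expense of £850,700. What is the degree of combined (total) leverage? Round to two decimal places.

5.54

Total contribution margin = 42,580 × £211.31 = £8,997,579.80.
Operating income = contribution − fixed costs = £8,997,579.80 − £6,523,400 = £2,474,179.80. Interest = £850,700.00, so EBIT − I = £1,623,479.80.
Degree of total leverage = total CM / (EBIT − interest) = £8,997,579.80 / £1,623,479.80 = 5.5422.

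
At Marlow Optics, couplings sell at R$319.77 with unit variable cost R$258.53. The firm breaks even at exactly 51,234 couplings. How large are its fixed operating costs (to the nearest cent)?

Contribution margin per unit = R$319.77 − R$258.53 = R$61.24.
Fixed costs = break-even units × CM = 51,234 × R$61.24 = R$3,137,570.16.

R$3,137,570.16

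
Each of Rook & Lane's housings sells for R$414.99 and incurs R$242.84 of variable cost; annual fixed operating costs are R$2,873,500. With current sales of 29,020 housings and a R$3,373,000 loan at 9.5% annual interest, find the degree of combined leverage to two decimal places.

2.77

Contribution at this volume is 29,020 × R$172.15 = R$4,995,793.00.
Operating income = contribution − fixed costs = R$4,995,793.00 − R$2,873,500 = R$2,122,293.00. Interest = R$320,435.00, so EBIT − I = R$1,801,858.00.
DCL = contribution ÷ (EBIT − I) = R$4,995,793.00 ÷ R$1,801,858.00 = 2.7726.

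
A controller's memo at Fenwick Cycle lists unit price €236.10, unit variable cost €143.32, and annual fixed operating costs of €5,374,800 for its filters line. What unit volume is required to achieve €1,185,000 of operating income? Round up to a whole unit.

Unit CM = price − variable cost = €236.10 − €143.32 = €92.78.
Required volume = (fixed costs + target profit) ÷ CM = (€5,374,800 + €1,185,000) ÷ €92.78 = 70,702.74, so 70,703 filters.

70,703 filters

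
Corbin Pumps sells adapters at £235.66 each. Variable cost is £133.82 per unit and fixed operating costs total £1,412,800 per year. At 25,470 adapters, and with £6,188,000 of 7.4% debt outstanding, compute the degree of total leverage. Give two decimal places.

At 25,470 units, contribution = 25,470 × £101.84 = £2,593,864.80.
EBIT = £2,593,864.80 − £1,412,800 = £1,181,064.80. Interest = £457,912.00, so EBIT − I = £723,152.80.
Degree of total leverage = total CM / (EBIT − interest) = £2,593,864.80 / £723,152.80 = 3.5869.

3.59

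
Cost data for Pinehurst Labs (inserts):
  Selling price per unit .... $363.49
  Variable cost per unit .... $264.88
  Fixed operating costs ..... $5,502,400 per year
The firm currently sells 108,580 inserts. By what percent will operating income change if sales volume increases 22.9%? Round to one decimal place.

At 108,580 units, contribution = 108,580 × $98.61 = $10,707,073.80.
EBIT = $10,707,073.80 − $5,502,400 = $5,204,673.80.
DOL = contribution ÷ EBIT = $10,707,073.80 ÷ $5,204,673.80 = 2.0572.
Operating income changes by 2.0572 × +22.9% = +47.1%.

+47.1%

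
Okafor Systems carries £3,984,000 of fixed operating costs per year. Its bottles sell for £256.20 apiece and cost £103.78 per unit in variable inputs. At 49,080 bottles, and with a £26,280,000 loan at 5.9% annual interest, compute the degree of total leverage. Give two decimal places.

At 49,080 units, contribution = 49,080 × £152.42 = £7,480,773.60.
Subtracting fixed costs: EBIT = £7,480,773.60 − £3,984,000 = £3,496,773.60. Interest = £1,550,520.00, so EBIT − I = £1,946,253.60.
DCL = contribution ÷ (EBIT − I) = £7,480,773.60 ÷ £1,946,253.60 = 3.8437.

3.84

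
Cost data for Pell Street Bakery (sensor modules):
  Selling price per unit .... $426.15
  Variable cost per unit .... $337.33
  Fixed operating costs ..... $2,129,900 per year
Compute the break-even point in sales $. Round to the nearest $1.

$10,219,060

CM per unit = $426.15 − $337.33 = $88.82; CM ratio = $88.82 / $426.15 = 0.2084.
Break-even revenue = fixed costs × price ÷ CM = $2,129,900 × $426.15 ÷ $88.82 = $10,219,060.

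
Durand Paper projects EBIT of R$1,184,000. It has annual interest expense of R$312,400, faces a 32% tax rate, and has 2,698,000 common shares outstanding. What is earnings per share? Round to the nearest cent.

R$0.22

Interest = R$312,400.00, so EBT = R$1,184,000 − R$312,400.00 = R$871,600.00.
Net income = R$871,600.00 × (1 − 0.32) = R$592,688.00.
EPS = R$592,688.00 ÷ 2,698,000 = R$0.22.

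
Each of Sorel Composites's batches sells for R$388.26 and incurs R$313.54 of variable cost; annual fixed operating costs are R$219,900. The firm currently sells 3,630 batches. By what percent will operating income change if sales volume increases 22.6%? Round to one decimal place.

+119.4%

At 3,630 units, contribution = 3,630 × R$74.72 = R$271,233.60.
Subtracting fixed costs: EBIT = R$271,233.60 − R$219,900 = R$51,333.60.
Degree of operating leverage = R$271,233.60 / R$51,333.60 = 5.2837.
So EBIT moves 5.2837 × (+22.6%) = +119.4%.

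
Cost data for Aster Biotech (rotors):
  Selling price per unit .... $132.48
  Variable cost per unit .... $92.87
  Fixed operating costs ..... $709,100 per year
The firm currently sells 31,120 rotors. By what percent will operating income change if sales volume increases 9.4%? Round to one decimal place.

+22.1%

At 31,120 units, contribution = 31,120 × $39.61 = $1,232,663.20.
Subtracting fixed costs: EBIT = $1,232,663.20 − $709,100 = $523,563.20.
So DOL = total CM / EBIT = $1,232,663.20 / $523,563.20 = 2.3544.
Operating income changes by 2.3544 × +9.4% = +22.1%.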